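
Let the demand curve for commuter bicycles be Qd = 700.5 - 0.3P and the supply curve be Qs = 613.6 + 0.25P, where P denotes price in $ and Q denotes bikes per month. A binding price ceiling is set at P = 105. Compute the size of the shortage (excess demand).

At P = 105: Qd = 669 and Qs = 639.85.
Shortage = Qd - Qs = 669 - 639.85 = 29.15.

Shortage = 29.15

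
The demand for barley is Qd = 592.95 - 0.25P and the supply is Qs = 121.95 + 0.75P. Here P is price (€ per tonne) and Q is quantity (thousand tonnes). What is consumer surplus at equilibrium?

Consumer surplus = 451630.08

The market clears where 592.95 - 0.25P = 121.95 + 0.75P. Rearranging, P = 471, hence P* = 471.
Substitute back: Q* = 592.95 - 0.25(471) = 475.2.
Demand choke price (Qd = 0): P = 592.95/0.25 = 2371.8. Consumer surplus = ½ × (2371.8 - 471) × 475.2 = 451630.08.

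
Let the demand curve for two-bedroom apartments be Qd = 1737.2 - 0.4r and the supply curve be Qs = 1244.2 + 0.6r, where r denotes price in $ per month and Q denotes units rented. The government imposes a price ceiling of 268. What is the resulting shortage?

Shortage = 225

Evaluating both curves at the ceiling price 268 gives Qd = 1630, Qs = 1405.
Shortage = Qd - Qs = 1630 - 1405 = 225.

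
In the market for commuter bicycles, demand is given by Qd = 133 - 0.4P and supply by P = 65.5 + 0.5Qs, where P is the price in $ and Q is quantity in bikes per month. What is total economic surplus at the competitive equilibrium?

In direct form, Qs = -131 + 2P.
Equating demand and supply, 133 - 0.4P = -131 + 2P gives 2.4P = 264, so P* = 110.
Plugging P* into demand: Q* = 133 - 0.4(110) = 89.
Demand choke price = 332.5; supply choke price = 65.5. CS = ½(332.5 - 110)(89) = 9901.25; PS = ½(110 - 65.5)(89) = 1980.25. Total surplus = 11881.5.

Total surplus = 11881.5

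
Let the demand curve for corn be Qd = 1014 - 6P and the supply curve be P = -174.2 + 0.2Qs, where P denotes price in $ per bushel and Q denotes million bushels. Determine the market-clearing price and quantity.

Inverting to quantity form: Qs = 871 + 5P.
Set Qd = Qs: 1014 - 6P = 871 + 5P, so 143 = 11P and P* = 13.
From the demand curve, Q* = 1014 - 6(13) = 936.

P* = 13, Q* = 936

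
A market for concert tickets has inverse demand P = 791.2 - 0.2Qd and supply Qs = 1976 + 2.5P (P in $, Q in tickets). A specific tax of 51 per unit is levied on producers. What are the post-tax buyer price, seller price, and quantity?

P_b = 281, P_s = 230, Q = 2551

Inverting to quantity form: Qd = 3956 - 5P.
The tax drives a wedge P_b - P_s = 51. Substituting P_s = P_b - 51 into supply: Qs = 1848.5 + 2.5P_b.
Equate demand and the shifted supply: 3956 - 5P_b = 1848.5 + 2.5P_b, giving 7.5P_b = 2107.5, so P_b = 281.
Then P_s = 281 - 51 = 230 and Q = 3956 - 5(281) = 2551.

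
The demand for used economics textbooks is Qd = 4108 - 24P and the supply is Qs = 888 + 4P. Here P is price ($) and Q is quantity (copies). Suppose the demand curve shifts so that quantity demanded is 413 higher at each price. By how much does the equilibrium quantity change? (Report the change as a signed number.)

ΔQ = 59

Equating demand and supply, 4108 - 24P = 888 + 4P gives 28P = 3220, so P* = 115.
Substitute back: Q* = 4108 - 24(115) = 1348.
After the shift, demand is Qd = 4521 - 24P.
New equilibrium: 3633 = 28P, so P = 129.75 and Q = 1407.
ΔQ = 1407 - 1348 = 59.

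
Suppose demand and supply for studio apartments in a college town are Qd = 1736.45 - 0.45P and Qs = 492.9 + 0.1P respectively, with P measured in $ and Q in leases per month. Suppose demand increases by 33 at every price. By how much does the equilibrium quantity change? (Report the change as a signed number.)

ΔQ = 6

At equilibrium Qd = Qs, so 1736.45 - 0.45P = 492.9 + 0.1P; collecting terms, 1243.55 = 0.55P and P* = 2261.
From the demand curve, Q* = 1736.45 - 0.45(2261) = 719.
After the shift, demand is Qd = 1769.45 - 0.45P.
The new intersection has 1276.55 = 0.55P, i.e. P = 2321, Q = 725.
ΔQ = 725 - 719 = 6.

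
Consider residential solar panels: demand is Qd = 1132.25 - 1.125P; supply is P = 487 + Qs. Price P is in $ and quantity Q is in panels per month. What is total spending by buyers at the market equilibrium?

Total spending by buyers = 209550

Rewriting in direct form: Qs = -487 + P.
At equilibrium Qd = Qs, so 1132.25 - 1.125P = -487 + P; collecting terms, 1619.25 = 2.125P and P* = 762.
From the demand curve, Q* = 1132.25 - 1.125(762) = 275.
Total spending by buyers = P* × Q* = 762 × 275 = 209550.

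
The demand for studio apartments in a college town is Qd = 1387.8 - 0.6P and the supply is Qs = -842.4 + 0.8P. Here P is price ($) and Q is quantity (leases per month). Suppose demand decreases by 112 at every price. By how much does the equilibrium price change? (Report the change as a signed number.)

The market clears where 1387.8 - 0.6P = -842.4 + 0.8P. Rearranging, 1.4P = 2230.2, hence P* = 1593.
From the demand curve, Q* = 1387.8 - 0.6(1593) = 432.
After the shift, demand is Qd = 1275.8 - 0.6P.
Re-solving, 1.4P = 2118.2 gives P = 1513 and Q = 368.
ΔP = 1513 - 1593 = -80.

ΔP = -80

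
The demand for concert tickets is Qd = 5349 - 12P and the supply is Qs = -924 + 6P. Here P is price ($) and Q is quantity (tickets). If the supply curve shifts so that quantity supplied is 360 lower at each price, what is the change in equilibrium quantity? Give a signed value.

ΔQ = -240

At equilibrium Qd = Qs, so 5349 - 12P = -924 + 6P; collecting terms, 6273 = 18P and P* = 348.5.
Then Q* = 5349 - 12(348.5) = 1167.
After the shift, supply is Qs = -1284 + 6P.
New equilibrium: 6633 = 18P, so P = 368.5 and Q = 927.
ΔQ = 927 - 1167 = -240.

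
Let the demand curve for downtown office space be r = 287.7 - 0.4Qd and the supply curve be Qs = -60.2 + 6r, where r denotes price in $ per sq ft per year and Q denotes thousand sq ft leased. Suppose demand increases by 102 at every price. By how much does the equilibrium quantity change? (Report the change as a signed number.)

ΔQ = 72

Rewriting in direct form: Qd = 719.25 - 2.5r.
At equilibrium Qd = Qs, so 719.25 - 2.5r = -60.2 + 6r; collecting terms, 779.45 = 8.5r and r* = 91.7.
Plugging r* into demand: Q* = 719.25 - 2.5(91.7) = 490.
After the shift, demand is Qd = 821.25 - 2.5r.
Re-solving, 8.5r = 881.45 gives r = 103.7 and Q = 562.
ΔQ = 562 - 490 = 72.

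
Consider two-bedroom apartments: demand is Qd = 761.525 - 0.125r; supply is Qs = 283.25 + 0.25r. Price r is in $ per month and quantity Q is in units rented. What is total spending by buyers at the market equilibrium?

Total spending by buyers = 767918.34

Set Qd = Qs: 761.525 - 0.125r = 283.25 + 0.25r, so 478.275 = 0.375r and r* = 1275.4.
Substitute back: Q* = 761.525 - 0.125(1275.4) = 602.1.
Total spending by buyers = r* × Q* = 1275.4 × 602.1 = 767918.34.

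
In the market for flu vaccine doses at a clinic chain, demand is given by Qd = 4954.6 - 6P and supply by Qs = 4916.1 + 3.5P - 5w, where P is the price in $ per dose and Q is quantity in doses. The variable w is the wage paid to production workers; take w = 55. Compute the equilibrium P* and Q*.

With w = 55, supply is Qs = 4641.1 + 3.5P.
The market clears where 4954.6 - 6P = 4641.1 + 3.5P. Rearranging, 9.5P = 313.5, hence P* = 33.
Plugging P* into demand: Q* = 4954.6 - 6(33) = 4756.6.

P* = 33, Q* = 4756.6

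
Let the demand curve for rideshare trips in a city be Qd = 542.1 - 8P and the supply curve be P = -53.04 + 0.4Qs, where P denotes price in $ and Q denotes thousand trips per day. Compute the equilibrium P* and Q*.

P* = 39, Q* = 230.1

In direct form, Qs = 132.6 + 2.5P.
At equilibrium Qd = Qs, so 542.1 - 8P = 132.6 + 2.5P; collecting terms, 409.5 = 10.5P and P* = 39.
Plugging P* into demand: Q* = 542.1 - 8(39) = 230.1.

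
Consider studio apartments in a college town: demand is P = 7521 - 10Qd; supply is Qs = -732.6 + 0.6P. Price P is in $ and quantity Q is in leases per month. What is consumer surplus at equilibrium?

Consumer surplus = 1458000

Rewriting in direct form: Qd = 752.1 - 0.1P.
Equating demand and supply, 752.1 - 0.1P = -732.6 + 0.6P gives 0.7P = 1484.7, so P* = 2121.
Then Q* = 752.1 - 0.1(2121) = 540.
Demand choke price (Qd = 0): P = 752.1/0.1 = 7521. Consumer surplus = ½ × (7521 - 2121) × 540 = 1458000.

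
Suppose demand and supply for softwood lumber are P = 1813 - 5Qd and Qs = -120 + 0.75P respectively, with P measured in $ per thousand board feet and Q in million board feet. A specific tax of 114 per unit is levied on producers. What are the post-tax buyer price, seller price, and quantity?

Rewriting in direct form: Qd = 362.6 - 0.2P.
With a tax of 114 on producers, they supply based on the net price P_s = P_b - 114, so Qs = -205.5 + 0.75P_b.
Market clearing requires 362.6 - 0.2P_b = -205.5 + 0.75P_b; hence 568.1 = 0.95P_b and P_b = 598.
So P_s = 484 and the quantity traded is Q = 362.6 - 0.2(598) = 243.

P_b = 598, P_s = 484, Q = 243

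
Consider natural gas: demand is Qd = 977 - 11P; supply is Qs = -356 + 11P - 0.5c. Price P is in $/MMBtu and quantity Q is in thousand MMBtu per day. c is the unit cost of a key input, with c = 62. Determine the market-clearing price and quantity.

With c = 62, supply is Qs = -387 + 11P.
Set Qd = Qs: 977 - 11P = -387 + 11P, so 1364 = 22P and P* = 62.
Then Q* = 977 - 11(62) = 295.

P* = 62, Q* = 295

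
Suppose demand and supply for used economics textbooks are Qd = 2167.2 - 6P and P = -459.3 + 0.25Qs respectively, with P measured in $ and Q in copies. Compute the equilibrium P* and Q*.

P* = 33, Q* = 1969.2

Solving each curve for Q: Qs = 1837.2 + 4P.
At equilibrium Qd = Qs, so 2167.2 - 6P = 1837.2 + 4P; collecting terms, 330 = 10P and P* = 33.
Plugging P* into demand: Q* = 2167.2 - 6(33) = 1969.2.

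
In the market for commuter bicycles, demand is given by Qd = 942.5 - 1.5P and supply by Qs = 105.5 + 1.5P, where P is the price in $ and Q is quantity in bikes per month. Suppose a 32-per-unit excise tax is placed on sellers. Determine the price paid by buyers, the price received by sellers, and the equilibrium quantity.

With a tax of 32 on sellers, they supply based on the net price P_s = P_b - 32, so Qs = 57.5 + 1.5P_b.
Equate demand and the shifted supply: 942.5 - 1.5P_b = 57.5 + 1.5P_b, giving 3P_b = 885, so P_b = 295.
Then P_s = 295 - 32 = 263 and Q = 942.5 - 1.5(295) = 500.

P_b = 295, P_s = 263, Q = 500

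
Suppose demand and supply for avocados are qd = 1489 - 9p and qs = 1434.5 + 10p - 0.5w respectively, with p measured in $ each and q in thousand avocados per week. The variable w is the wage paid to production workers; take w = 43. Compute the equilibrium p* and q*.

p* = 4, q* = 1453

With w = 43, supply is qs = 1413 + 10p.
Equating demand and supply, 1489 - 9p = 1413 + 10p gives 19p = 76, so p* = 4.
From the demand curve, q* = 1489 - 9(4) = 1453.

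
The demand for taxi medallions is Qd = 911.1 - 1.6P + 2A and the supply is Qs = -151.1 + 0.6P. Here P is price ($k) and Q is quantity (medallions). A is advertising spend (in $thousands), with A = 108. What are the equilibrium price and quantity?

P* = 581, Q* = 197.5

With A = 108, demand is Qd = 1127.1 - 1.6P.
At equilibrium Qd = Qs, so 1127.1 - 1.6P = -151.1 + 0.6P; collecting terms, 1278.2 = 2.2P and P* = 581.
From the demand curve, Q* = 1127.1 - 1.6(581) = 197.5.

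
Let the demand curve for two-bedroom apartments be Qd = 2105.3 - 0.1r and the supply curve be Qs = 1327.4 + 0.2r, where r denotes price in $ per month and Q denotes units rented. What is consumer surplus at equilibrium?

Consumer surplus = 17038580

Equating demand and supply, 2105.3 - 0.1r = 1327.4 + 0.2r gives 0.3r = 777.9, so r* = 2593.
Plugging r* into demand: Q* = 2105.3 - 0.1(2593) = 1846.
Demand choke price (Qd = 0): r = 2105.3/0.1 = 21053. Consumer surplus = ½ × (21053 - 2593) × 1846 = 17038580.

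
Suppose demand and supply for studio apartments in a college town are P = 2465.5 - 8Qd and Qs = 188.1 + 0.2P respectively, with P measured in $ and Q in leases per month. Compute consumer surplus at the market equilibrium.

Consumer surplus = 274576

In direct form, Qd = 308.1875 - 0.125P.
The market clears where 308.1875 - 0.125P = 188.1 + 0.2P. Rearranging, 0.325P = 120.0875, hence P* = 369.5.
Plugging P* into demand: Q* = 308.1875 - 0.125(369.5) = 262.
Demand choke price (Qd = 0): P = 308.1875/0.125 = 2465.5. Consumer surplus = ½ × (2465.5 - 369.5) × 262 = 274576.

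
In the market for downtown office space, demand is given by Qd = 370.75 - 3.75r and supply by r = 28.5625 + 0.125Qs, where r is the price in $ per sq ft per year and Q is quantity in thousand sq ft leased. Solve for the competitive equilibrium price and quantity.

Rewriting in direct form: Qs = -228.5 + 8r.
At equilibrium Qd = Qs, so 370.75 - 3.75r = -228.5 + 8r; collecting terms, 599.25 = 11.75r and r* = 51.
Substitute back: Q* = 370.75 - 3.75(51) = 179.5.

r* = 51, Q* = 179.5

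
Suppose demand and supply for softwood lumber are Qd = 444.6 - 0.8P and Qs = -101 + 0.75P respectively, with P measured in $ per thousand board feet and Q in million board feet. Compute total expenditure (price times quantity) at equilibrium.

At equilibrium Qd = Qs, so 444.6 - 0.8P = -101 + 0.75P; collecting terms, 545.6 = 1.55P and P* = 352.
From the demand curve, Q* = 444.6 - 0.8(352) = 163.
Total expenditure = P* × Q* = 352 × 163 = 57376.

Total expenditure = 57376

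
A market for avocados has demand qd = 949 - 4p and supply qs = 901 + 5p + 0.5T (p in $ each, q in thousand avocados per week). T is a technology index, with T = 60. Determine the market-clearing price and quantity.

With T = 60, supply is qs = 931 + 5p.
The market clears where 949 - 4p = 931 + 5p. Rearranging, 9p = 18, hence p* = 2.
From the demand curve, q* = 949 - 4(2) = 941.

p* = 2, q* = 941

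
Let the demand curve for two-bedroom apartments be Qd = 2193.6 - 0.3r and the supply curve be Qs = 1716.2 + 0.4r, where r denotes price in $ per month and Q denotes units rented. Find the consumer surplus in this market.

Set Qd = Qs: 2193.6 - 0.3r = 1716.2 + 0.4r, so 477.4 = 0.7r and r* = 682.
Then Q* = 2193.6 - 0.3(682) = 1989.
Demand choke price (Qd = 0): r = 2193.6/0.3 = 7312. Consumer surplus = ½ × (7312 - 682) × 1989 = 6593535.

Consumer surplus = 6593535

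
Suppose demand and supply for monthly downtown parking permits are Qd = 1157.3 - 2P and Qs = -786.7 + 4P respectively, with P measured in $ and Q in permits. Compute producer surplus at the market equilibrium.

Producer surplus = 32423.31125

Set Qd = Qs: 1157.3 - 2P = -786.7 + 4P, so 1944 = 6P and P* = 324.
Substitute back: Q* = 1157.3 - 2(324) = 509.3.
Supply choke price (Qs = 0): P = 196.675. Producer surplus = ½ × (324 - 196.675) × 509.3 = 32423.31125.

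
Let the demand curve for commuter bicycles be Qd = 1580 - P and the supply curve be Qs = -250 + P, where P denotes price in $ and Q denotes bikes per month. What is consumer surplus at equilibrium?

Consumer surplus = 221112.5

The market clears where 1580 - P = -250 + P. Rearranging, 2P = 1830, hence P* = 915.
From the demand curve, Q* = 1580 - 915 = 665.
Demand choke price (Qd = 0): P = 1580. Consumer surplus = ½ × (1580 - 915) × 665 = 221112.5.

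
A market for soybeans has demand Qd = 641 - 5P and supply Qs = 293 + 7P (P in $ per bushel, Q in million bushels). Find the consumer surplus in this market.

Consumer surplus = 24601.6

Equating demand and supply, 641 - 5P = 293 + 7P gives 12P = 348, so P* = 29.
From the demand curve, Q* = 641 - 5(29) = 496.
Demand choke price (Qd = 0): P = 641/5 = 128.2. Consumer surplus = ½ × (128.2 - 29) × 496 = 24601.6.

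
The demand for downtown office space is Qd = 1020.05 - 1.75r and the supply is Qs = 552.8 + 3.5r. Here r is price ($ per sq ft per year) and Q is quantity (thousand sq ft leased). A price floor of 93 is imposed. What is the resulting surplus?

Surplus = 21

With r fixed at 93, quantity demanded is 857.3 and quantity supplied is 878.3.
Surplus = Qs - Qd = 878.3 - 857.3 = 21.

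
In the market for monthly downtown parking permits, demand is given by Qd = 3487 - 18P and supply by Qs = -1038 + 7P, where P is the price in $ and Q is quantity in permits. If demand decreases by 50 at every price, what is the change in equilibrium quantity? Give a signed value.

ΔQ = -14

Equating demand and supply, 3487 - 18P = -1038 + 7P gives 25P = 4525, so P* = 181.
Then Q* = 3487 - 18(181) = 229.
After the shift, demand is Qd = 3437 - 18P.
The new intersection has 4475 = 25P, i.e. P = 179, Q = 215.
ΔQ = 215 - 229 = -14.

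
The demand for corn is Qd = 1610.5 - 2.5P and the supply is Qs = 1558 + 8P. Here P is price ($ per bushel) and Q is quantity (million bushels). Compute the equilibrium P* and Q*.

P* = 5, Q* = 1598

At equilibrium Qd = Qs, so 1610.5 - 2.5P = 1558 + 8P; collecting terms, 52.5 = 10.5P and P* = 5.
From the demand curve, Q* = 1610.5 - 2.5(5) = 1598.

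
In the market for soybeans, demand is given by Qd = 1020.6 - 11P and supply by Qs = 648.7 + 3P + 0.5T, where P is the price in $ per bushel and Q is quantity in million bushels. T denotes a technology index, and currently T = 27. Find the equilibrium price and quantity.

With T = 27, supply is Qs = 662.2 + 3P.
Equating demand and supply, 1020.6 - 11P = 662.2 + 3P gives 14P = 358.4, so P* = 25.6.
From the demand curve, Q* = 1020.6 - 11(25.6) = 739.

P* = 25.6, Q* = 739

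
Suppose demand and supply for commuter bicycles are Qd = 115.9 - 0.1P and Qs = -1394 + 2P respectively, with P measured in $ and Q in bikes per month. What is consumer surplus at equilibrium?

Consumer surplus = 9680

Set Qd = Qs: 115.9 - 0.1P = -1394 + 2P, so 1509.9 = 2.1P and P* = 719.
Plugging P* into demand: Q* = 115.9 - 0.1(719) = 44.
Demand choke price (Qd = 0): P = 115.9/0.1 = 1159. Consumer surplus = ½ × (1159 - 719) × 44 = 9680.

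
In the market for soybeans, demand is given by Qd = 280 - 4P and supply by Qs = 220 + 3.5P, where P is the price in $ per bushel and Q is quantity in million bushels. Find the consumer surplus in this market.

Consumer surplus = 7688

The market clears where 280 - 4P = 220 + 3.5P. Rearranging, 7.5P = 60, hence P* = 8.
Plugging P* into demand: Q* = 280 - 4(8) = 248.
Demand choke price (Qd = 0): P = 280/4 = 70. Consumer surplus = ½ × (70 - 8) × 248 = 7688.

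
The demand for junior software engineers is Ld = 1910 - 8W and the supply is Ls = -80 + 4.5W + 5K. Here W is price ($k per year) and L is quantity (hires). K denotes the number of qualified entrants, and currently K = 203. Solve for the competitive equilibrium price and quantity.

With K = 203, supply is Ls = 935 + 4.5W.
The market clears where 1910 - 8W = 935 + 4.5W. Rearranging, 12.5W = 975, hence W* = 78.
Plugging W* into demand: L* = 1910 - 8(78) = 1286.

W* = 78, L* = 1286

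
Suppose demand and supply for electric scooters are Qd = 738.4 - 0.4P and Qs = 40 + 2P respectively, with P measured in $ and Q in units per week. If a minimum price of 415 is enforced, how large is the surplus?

Evaluating both curves at the floor price 415 gives Qd = 572.4, Qs = 870.
Surplus = Qs - Qd = 870 - 572.4 = 297.6.

Surplus = 297.6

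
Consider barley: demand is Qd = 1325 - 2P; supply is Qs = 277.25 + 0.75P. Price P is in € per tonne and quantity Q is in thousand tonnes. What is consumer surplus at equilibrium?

Consumer surplus = 79242.25

At equilibrium Qd = Qs, so 1325 - 2P = 277.25 + 0.75P; collecting terms, 1047.75 = 2.75P and P* = 381.
Plugging P* into demand: Q* = 1325 - 2(381) = 563.
Demand choke price (Qd = 0): P = 1325/2 = 662.5. Consumer surplus = ½ × (662.5 - 381) × 563 = 79242.25.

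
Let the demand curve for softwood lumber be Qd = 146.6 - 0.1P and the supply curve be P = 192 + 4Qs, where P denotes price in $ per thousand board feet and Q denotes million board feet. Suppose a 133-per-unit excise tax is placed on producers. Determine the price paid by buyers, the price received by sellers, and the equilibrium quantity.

Inverting to quantity form: Qs = -48 + 0.25P.
The tax drives a wedge P_b - P_s = 133. Substituting P_s = P_b - 133 into supply: Qs = -81.25 + 0.25P_b.
Set Qd = Qs: 146.6 - 0.1P_b = -81.25 + 0.25P_b, so 227.85 = 0.35P_b and P_b = 651.
So P_s = 518 and the quantity traded is Q = 146.6 - 0.1(651) = 81.5.

P_b = 651, P_s = 518, Q = 81.5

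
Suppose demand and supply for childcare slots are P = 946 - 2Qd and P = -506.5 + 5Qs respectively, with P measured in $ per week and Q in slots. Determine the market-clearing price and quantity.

P* = 531, Q* = 207.5

Solving each curve for Q: Qd = 473 - 0.5P and Qs = 101.3 + 0.2P.
Equating demand and supply, 473 - 0.5P = 101.3 + 0.2P gives 0.7P = 371.7, so P* = 531.
Then Q* = 473 - 0.5(531) = 207.5.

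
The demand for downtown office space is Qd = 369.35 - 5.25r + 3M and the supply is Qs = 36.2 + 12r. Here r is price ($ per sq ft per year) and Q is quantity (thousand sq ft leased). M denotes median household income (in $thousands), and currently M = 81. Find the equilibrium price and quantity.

r* = 33.4, Q* = 437

With M = 81, demand is Qd = 612.35 - 5.25r.
Equating demand and supply, 612.35 - 5.25r = 36.2 + 12r gives 17.25r = 576.15, so r* = 33.4.
Substitute back: Q* = 612.35 - 5.25(33.4) = 437.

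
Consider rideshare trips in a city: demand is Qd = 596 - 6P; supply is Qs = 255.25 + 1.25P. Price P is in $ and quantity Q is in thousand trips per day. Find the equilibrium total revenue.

Total revenue = 14758

Equating demand and supply, 596 - 6P = 255.25 + 1.25P gives 7.25P = 340.75, so P* = 47.
Plugging P* into demand: Q* = 596 - 6(47) = 314.
Total revenue = P* × Q* = 47 × 314 = 14758.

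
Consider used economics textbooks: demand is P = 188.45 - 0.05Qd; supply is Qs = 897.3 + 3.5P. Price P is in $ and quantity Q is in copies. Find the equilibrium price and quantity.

In direct form, Qd = 3769 - 20P.
The market clears where 3769 - 20P = 897.3 + 3.5P. Rearranging, 23.5P = 2871.7, hence P* = 122.2.
From the demand curve, Q* = 3769 - 20(122.2) = 1325.

P* = 122.2, Q* = 1325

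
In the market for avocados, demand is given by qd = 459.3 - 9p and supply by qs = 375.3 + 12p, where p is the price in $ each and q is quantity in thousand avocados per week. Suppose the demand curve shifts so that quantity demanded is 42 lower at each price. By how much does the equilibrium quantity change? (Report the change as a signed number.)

Δq = -24

Equating demand and supply, 459.3 - 9p = 375.3 + 12p gives 21p = 84, so p* = 4.
From the demand curve, q* = 459.3 - 9(4) = 423.3.
After the shift, demand is qd = 417.3 - 9p.
Re-solving, 21p = 42 gives p = 2 and q = 399.3.
Δq = 399.3 - 423.3 = -24.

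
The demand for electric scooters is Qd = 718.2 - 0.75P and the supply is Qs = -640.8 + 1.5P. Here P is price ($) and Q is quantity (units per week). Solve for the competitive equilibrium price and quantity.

P* = 604, Q* = 265.2

At equilibrium Qd = Qs, so 718.2 - 0.75P = -640.8 + 1.5P; collecting terms, 1359 = 2.25P and P* = 604.
Plugging P* into demand: Q* = 718.2 - 0.75(604) = 265.2.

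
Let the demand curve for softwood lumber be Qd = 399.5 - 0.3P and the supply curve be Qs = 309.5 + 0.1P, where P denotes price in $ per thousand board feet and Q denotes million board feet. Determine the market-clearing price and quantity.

P* = 225, Q* = 332

At equilibrium Qd = Qs, so 399.5 - 0.3P = 309.5 + 0.1P; collecting terms, 90 = 0.4P and P* = 225.
Plugging P* into demand: Q* = 399.5 - 0.3(225) = 332.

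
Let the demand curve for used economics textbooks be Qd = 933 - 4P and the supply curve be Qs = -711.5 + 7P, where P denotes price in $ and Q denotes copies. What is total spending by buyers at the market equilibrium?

Total spending by buyers = 50082.5

Equating demand and supply, 933 - 4P = -711.5 + 7P gives 11P = 1644.5, so P* = 149.5.
Substitute back: Q* = 933 - 4(149.5) = 335.
Total spending by buyers = P* × Q* = 149.5 × 335 = 50082.5.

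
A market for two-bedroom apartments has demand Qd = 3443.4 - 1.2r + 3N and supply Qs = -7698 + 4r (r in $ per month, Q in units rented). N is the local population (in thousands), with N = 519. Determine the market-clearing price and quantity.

With N = 519, demand is Qd = 5000.4 - 1.2r.
The market clears where 5000.4 - 1.2r = -7698 + 4r. Rearranging, 5.2r = 12698.4, hence r* = 2442.
Plugging r* into demand: Q* = 5000.4 - 1.2(2442) = 2070.

r* = 2442, Q* = 2070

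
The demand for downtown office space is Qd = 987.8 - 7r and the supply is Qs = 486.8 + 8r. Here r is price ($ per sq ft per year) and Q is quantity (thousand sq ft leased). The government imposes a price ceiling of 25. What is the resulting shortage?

With r fixed at 25, quantity demanded is 812.8 and quantity supplied is 686.8.
Shortage = Qd - Qs = 812.8 - 686.8 = 126.

Shortage = 126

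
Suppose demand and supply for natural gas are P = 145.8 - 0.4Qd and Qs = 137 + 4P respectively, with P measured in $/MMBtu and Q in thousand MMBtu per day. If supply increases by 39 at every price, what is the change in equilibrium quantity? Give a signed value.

Solving each curve for Q: Qd = 364.5 - 2.5P.
Set Qd = Qs: 364.5 - 2.5P = 137 + 4P, so 227.5 = 6.5P and P* = 35.
Plugging P* into demand: Q* = 364.5 - 2.5(35) = 277.
After the shift, supply is Qs = 176 + 4P.
The new intersection has 188.5 = 6.5P, i.e. P = 29, Q = 292.
ΔQ = 292 - 277 = 15.

ΔQ = 15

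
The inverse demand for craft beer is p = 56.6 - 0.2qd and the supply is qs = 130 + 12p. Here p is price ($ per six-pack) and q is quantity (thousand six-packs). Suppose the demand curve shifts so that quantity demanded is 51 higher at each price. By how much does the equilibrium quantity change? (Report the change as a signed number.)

Rewriting in direct form: qd = 283 - 5p.
At equilibrium qd = qs, so 283 - 5p = 130 + 12p; collecting terms, 153 = 17p and p* = 9.
From the demand curve, q* = 283 - 5(9) = 238.
After the shift, demand is qd = 334 - 5p.
Re-solving, 17p = 204 gives p = 12 and q = 274.
Δq = 274 - 238 = 36.

Δq = 36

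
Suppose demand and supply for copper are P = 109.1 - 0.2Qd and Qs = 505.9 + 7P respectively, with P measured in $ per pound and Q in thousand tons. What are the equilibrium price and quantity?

P* = 3.3, Q* = 529

Solving each curve for Q: Qd = 545.5 - 5P.
Equating demand and supply, 545.5 - 5P = 505.9 + 7P gives 12P = 39.6, so P* = 3.3.
Then Q* = 545.5 - 5(3.3) = 529.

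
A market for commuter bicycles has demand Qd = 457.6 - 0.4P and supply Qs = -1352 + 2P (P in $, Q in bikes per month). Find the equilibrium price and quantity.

At equilibrium Qd = Qs, so 457.6 - 0.4P = -1352 + 2P; collecting terms, 1809.6 = 2.4P and P* = 754.
Plugging P* into demand: Q* = 457.6 - 0.4(754) = 156.

P* = 754, Q* = 156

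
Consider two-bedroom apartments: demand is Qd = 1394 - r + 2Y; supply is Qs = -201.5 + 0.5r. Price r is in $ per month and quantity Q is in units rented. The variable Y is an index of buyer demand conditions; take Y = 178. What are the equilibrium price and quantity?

r* = 1301, Q* = 449

With Y = 178, demand is Qd = 1750 - r.
At equilibrium Qd = Qs, so 1750 - r = -201.5 + 0.5r; collecting terms, 1951.5 = 1.5r and r* = 1301.
Then Q* = 1750 - 1301 = 449.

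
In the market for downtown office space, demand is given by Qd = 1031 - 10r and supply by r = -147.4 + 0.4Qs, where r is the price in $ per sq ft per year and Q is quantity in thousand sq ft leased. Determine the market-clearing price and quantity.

r* = 53, Q* = 501

Inverting to quantity form: Qs = 368.5 + 2.5r.
At equilibrium Qd = Qs, so 1031 - 10r = 368.5 + 2.5r; collecting terms, 662.5 = 12.5r and r* = 53.
Then Q* = 1031 - 10(53) = 501.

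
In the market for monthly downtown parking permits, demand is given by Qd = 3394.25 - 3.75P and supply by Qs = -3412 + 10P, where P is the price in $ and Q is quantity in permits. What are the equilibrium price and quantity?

Equating demand and supply, 3394.25 - 3.75P = -3412 + 10P gives 13.75P = 6806.25, so P* = 495.
From the demand curve, Q* = 3394.25 - 3.75(495) = 1538.

P* = 495, Q* = 1538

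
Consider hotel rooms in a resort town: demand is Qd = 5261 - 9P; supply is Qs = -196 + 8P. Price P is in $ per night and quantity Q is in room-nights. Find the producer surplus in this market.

The market clears where 5261 - 9P = -196 + 8P. Rearranging, 17P = 5457, hence P* = 321.
Plugging P* into demand: Q* = 5261 - 9(321) = 2372.
Supply choke price (Qs = 0): P = 24.5. Producer surplus = ½ × (321 - 24.5) × 2372 = 351649.

Producer surplus = 351649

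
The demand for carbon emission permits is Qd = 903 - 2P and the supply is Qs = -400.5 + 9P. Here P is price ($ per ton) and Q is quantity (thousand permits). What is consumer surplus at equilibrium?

Consumer surplus = 110889

Set Qd = Qs: 903 - 2P = -400.5 + 9P, so 1303.5 = 11P and P* = 118.5.
Then Q* = 903 - 2(118.5) = 666.
Demand choke price (Qd = 0): P = 903/2 = 451.5. Consumer surplus = ½ × (451.5 - 118.5) × 666 = 110889.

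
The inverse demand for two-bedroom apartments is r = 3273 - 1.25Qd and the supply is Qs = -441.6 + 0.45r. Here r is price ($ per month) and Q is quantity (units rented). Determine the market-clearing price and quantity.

Inverting to quantity form: Qd = 2618.4 - 0.8r.
The market clears where 2618.4 - 0.8r = -441.6 + 0.45r. Rearranging, 1.25r = 3060, hence r* = 2448.
Plugging r* into demand: Q* = 2618.4 - 0.8(2448) = 660.

r* = 2448, Q* = 660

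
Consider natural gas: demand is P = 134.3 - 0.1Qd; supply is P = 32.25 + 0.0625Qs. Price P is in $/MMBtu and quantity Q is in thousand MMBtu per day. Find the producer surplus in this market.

Producer surplus = 12324.5

Solving each curve for Q: Qd = 1343 - 10P and Qs = -516 + 16P.
Equating demand and supply, 1343 - 10P = -516 + 16P gives 26P = 1859, so P* = 71.5.
From the demand curve, Q* = 1343 - 10(71.5) = 628.
Supply choke price (Qs = 0): P = 32.25. Producer surplus = ½ × (71.5 - 32.25) × 628 = 12324.5.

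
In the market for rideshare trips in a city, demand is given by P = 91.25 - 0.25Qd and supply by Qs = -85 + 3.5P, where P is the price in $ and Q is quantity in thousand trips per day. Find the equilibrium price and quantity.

Rewriting in direct form: Qd = 365 - 4P.
Equating demand and supply, 365 - 4P = -85 + 3.5P gives 7.5P = 450, so P* = 60.
Substitute back: Q* = 365 - 4(60) = 125.

P* = 60, Q* = 125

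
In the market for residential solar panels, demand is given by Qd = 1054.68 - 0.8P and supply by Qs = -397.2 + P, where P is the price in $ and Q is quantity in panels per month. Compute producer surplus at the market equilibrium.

Set Qd = Qs: 1054.68 - 0.8P = -397.2 + P, so 1451.88 = 1.8P and P* = 806.6.
From the demand curve, Q* = 1054.68 - 0.8(806.6) = 409.4.
Supply choke price (Qs = 0): P = 397.2. Producer surplus = ½ × (806.6 - 397.2) × 409.4 = 83804.18.

Producer surplus = 83804.18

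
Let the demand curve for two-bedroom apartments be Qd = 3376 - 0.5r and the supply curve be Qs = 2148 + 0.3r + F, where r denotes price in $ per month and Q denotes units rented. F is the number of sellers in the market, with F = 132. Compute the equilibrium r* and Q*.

r* = 1370, Q* = 2691

With F = 132, supply is Qs = 2280 + 0.3r.
At equilibrium Qd = Qs, so 3376 - 0.5r = 2280 + 0.3r; collecting terms, 1096 = 0.8r and r* = 1370.
Then Q* = 3376 - 0.5(1370) = 2691.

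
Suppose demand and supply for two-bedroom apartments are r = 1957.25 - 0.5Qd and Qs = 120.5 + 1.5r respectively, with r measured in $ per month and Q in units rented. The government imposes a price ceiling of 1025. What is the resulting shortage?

Inverting to quantity form: Qd = 3914.5 - 2r.
At r = 1025: Qd = 1864.5 and Qs = 1658.
Shortage = Qd - Qs = 1864.5 - 1658 = 206.5.

Shortage = 206.5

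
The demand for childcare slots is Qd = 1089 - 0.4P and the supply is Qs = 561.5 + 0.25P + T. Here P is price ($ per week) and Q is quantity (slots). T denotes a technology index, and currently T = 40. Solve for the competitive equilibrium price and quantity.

P* = 750, Q* = 789

With T = 40, supply is Qs = 601.5 + 0.25P.
The market clears where 1089 - 0.4P = 601.5 + 0.25P. Rearranging, 0.65P = 487.5, hence P* = 750.
Substitute back: Q* = 1089 - 0.4(750) = 789.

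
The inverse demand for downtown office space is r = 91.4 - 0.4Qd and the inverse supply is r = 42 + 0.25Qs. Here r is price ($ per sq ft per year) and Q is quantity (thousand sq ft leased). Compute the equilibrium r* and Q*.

In direct form, Qd = 228.5 - 2.5r and Qs = -168 + 4r.
The market clears where 228.5 - 2.5r = -168 + 4r. Rearranging, 6.5r = 396.5, hence r* = 61.
Substitute back: Q* = 228.5 - 2.5(61) = 76.

r* = 61, Q* = 76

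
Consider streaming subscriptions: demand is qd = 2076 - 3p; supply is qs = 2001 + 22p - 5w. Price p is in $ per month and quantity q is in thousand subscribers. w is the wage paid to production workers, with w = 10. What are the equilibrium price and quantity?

p* = 5, q* = 2061

With w = 10, supply is qs = 1951 + 22p.
The market clears where 2076 - 3p = 1951 + 22p. Rearranging, 25p = 125, hence p* = 5.
From the demand curve, q* = 2076 - 3(5) = 2061.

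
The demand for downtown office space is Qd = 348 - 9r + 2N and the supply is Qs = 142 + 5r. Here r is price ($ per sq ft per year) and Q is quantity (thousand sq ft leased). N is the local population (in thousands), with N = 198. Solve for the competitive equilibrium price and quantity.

With N = 198, demand is Qd = 744 - 9r.
At equilibrium Qd = Qs, so 744 - 9r = 142 + 5r; collecting terms, 602 = 14r and r* = 43.
From the demand curve, Q* = 744 - 9(43) = 357.

r* = 43, Q* = 357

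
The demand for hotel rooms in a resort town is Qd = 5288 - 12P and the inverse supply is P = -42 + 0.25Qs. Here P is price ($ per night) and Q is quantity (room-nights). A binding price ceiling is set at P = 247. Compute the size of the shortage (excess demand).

Rewriting in direct form: Qs = 168 + 4P.
At P = 247: Qd = 2324 and Qs = 1156.
Shortage = Qd - Qs = 2324 - 1156 = 1168.

Shortage = 1168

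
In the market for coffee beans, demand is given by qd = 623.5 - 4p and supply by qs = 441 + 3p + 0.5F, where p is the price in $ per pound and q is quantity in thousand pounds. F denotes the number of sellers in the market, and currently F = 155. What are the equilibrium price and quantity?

p* = 15, q* = 563.5

With F = 155, supply is qs = 518.5 + 3p.
Equating demand and supply, 623.5 - 4p = 518.5 + 3p gives 7p = 105, so p* = 15.
Plugging p* into demand: q* = 623.5 - 4(15) = 563.5.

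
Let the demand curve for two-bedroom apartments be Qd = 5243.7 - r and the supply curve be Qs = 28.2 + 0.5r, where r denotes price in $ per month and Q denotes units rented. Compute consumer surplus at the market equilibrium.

At equilibrium Qd = Qs, so 5243.7 - r = 28.2 + 0.5r; collecting terms, 5215.5 = 1.5r and r* = 3477.
Plugging r* into demand: Q* = 5243.7 - 3477 = 1766.7.
Demand choke price (Qd = 0): r = 5243.7. Consumer surplus = ½ × (5243.7 - 3477) × 1766.7 = 1560614.445.

Consumer surplus = 1560614.445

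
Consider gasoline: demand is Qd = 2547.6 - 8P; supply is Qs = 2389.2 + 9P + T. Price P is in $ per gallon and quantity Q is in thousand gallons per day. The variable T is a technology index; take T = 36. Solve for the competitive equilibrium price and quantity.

P* = 7.2, Q* = 2490

With T = 36, supply is Qs = 2425.2 + 9P.
Set Qd = Qs: 2547.6 - 8P = 2425.2 + 9P, so 122.4 = 17P and P* = 7.2.
Plugging P* into demand: Q* = 2547.6 - 8(7.2) = 2490.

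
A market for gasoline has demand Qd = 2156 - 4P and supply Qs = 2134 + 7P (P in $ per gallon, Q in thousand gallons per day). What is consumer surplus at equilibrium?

At equilibrium Qd = Qs, so 2156 - 4P = 2134 + 7P; collecting terms, 22 = 11P and P* = 2.
Plugging P* into demand: Q* = 2156 - 4(2) = 2148.
Demand choke price (Qd = 0): P = 2156/4 = 539. Consumer surplus = ½ × (539 - 2) × 2148 = 576738.

Consumer surplus = 576738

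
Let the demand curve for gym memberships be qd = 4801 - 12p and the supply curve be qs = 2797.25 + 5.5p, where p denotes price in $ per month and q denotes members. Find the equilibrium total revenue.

Equating demand and supply, 4801 - 12p = 2797.25 + 5.5p gives 17.5p = 2003.75, so p* = 114.5.
From the demand curve, q* = 4801 - 12(114.5) = 3427.
Total revenue = p* × q* = 114.5 × 3427 = 392391.5.

Total revenue = 392391.5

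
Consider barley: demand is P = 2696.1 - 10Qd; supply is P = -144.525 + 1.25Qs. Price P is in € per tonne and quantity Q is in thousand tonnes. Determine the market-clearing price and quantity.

Inverting to quantity form: Qd = 269.61 - 0.1P and Qs = 115.62 + 0.8P.
At equilibrium Qd = Qs, so 269.61 - 0.1P = 115.62 + 0.8P; collecting terms, 153.99 = 0.9P and P* = 171.1.
From the demand curve, Q* = 269.61 - 0.1(171.1) = 252.5.

P* = 171.1, Q* = 252.5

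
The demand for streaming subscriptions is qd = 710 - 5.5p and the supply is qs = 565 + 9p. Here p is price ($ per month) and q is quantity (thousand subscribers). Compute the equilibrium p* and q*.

p* = 10, q* = 655

Set qd = qs: 710 - 5.5p = 565 + 9p, so 145 = 14.5p and p* = 10.
From the demand curve, q* = 710 - 5.5(10) = 655.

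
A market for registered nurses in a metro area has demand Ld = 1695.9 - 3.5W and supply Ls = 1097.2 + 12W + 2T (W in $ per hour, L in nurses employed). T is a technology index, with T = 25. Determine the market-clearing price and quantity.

With T = 25, supply is Ls = 1147.2 + 12W.
Equating demand and supply, 1695.9 - 3.5W = 1147.2 + 12W gives 15.5W = 548.7, so W* = 35.4.
From the demand curve, L* = 1695.9 - 3.5(35.4) = 1572.

W* = 35.4, L* = 1572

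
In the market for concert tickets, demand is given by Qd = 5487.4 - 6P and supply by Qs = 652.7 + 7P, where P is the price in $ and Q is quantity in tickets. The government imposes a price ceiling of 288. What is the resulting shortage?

Evaluating both curves at the ceiling price 288 gives Qd = 3759.4, Qs = 2668.7.
Shortage = Qd - Qs = 3759.4 - 2668.7 = 1090.7.

Shortage = 1090.7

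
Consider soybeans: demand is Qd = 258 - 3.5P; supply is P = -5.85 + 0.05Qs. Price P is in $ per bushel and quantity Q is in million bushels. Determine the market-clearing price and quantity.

P* = 6, Q* = 237

In direct form, Qs = 117 + 20P.
At equilibrium Qd = Qs, so 258 - 3.5P = 117 + 20P; collecting terms, 141 = 23.5P and P* = 6.
From the demand curve, Q* = 258 - 3.5(6) = 237.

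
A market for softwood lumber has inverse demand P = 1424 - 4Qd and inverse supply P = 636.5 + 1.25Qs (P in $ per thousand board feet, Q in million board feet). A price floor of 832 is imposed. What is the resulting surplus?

In direct form, Qd = 356 - 0.25P and Qs = -509.2 + 0.8P.
With P fixed at 832, quantity demanded is 148 and quantity supplied is 156.4.
Surplus = Qs - Qd = 156.4 - 148 = 8.4.

Surplus = 8.4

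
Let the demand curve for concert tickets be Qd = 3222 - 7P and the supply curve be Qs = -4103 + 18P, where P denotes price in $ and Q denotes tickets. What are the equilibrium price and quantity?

The market clears where 3222 - 7P = -4103 + 18P. Rearranging, 25P = 7325, hence P* = 293.
Substitute back: Q* = 3222 - 7(293) = 1171.

P* = 293, Q* = 1171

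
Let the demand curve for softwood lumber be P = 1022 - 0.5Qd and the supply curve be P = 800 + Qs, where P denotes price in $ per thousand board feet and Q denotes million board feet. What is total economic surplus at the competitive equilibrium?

Solving each curve for Q: Qd = 2044 - 2P and Qs = -800 + P.
Set Qd = Qs: 2044 - 2P = -800 + P, so 2844 = 3P and P* = 948.
Then Q* = 2044 - 2(948) = 148.
Demand choke price = 1022; supply choke price = 800. CS = ½(1022 - 948)(148) = 5476; PS = ½(948 - 800)(148) = 10952. Total surplus = 16428.

Total surplus = 16428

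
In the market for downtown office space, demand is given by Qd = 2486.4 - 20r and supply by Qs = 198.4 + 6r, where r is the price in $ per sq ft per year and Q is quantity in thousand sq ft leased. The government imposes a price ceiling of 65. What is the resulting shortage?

Evaluating both curves at the ceiling price 65 gives Qd = 1186.4, Qs = 588.4.
Shortage = Qd - Qs = 1186.4 - 588.4 = 598.

Shortage = 598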